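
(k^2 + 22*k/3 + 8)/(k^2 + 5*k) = (k^2 + 22*k/3 + 8)/(k*(k + 5))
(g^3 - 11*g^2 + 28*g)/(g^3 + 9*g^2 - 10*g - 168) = g*(g - 7)/(g^2 + 13*g + 42)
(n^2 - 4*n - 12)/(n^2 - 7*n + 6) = (n + 2)/(n - 1)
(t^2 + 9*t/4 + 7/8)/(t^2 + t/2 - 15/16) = 2*(8*t^2 + 18*t + 7)/(16*t^2 + 8*t - 15)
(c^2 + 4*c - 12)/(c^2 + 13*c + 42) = (c - 2)/(c + 7)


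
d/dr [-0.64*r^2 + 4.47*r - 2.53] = 4.47 - 1.28*r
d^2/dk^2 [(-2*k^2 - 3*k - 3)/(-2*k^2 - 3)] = (24*k^3 - 108*k)/(8*k^6 + 36*k^4 + 54*k^2 + 27)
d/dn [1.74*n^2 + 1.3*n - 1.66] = 3.48*n + 1.3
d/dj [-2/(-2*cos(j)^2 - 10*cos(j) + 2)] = (2*cos(j) + 5)*sin(j)/(-sin(j)^2 + 5*cos(j))^2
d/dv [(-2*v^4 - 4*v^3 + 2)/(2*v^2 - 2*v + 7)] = 4*(-2*v^5 + v^4 - 10*v^3 - 21*v^2 - 2*v + 1)/(4*v^4 - 8*v^3 + 32*v^2 - 28*v + 49)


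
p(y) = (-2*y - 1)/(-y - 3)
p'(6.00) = 0.06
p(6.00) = 1.44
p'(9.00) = 0.03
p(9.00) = 1.58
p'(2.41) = 0.17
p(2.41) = 1.08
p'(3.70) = 0.11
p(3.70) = 1.25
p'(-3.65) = 11.83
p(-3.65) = 9.69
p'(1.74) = 0.22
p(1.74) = 0.95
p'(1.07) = 0.30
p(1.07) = 0.77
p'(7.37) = 0.05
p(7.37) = 1.52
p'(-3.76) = 8.66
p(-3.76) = 8.58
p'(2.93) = 0.14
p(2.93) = 1.16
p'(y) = (-2*y - 1)/(-y - 3)^2 - 2/(-y - 3)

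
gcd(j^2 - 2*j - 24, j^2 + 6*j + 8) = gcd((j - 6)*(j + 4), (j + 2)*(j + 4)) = j + 4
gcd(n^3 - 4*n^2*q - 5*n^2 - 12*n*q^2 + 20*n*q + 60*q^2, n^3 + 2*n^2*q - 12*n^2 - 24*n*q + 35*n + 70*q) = n^2 + 2*n*q - 5*n - 10*q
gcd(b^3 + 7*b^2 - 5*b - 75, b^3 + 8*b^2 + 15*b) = b + 5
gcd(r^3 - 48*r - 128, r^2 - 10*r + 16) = r - 8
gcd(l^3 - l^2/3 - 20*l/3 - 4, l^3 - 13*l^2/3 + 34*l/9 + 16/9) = 1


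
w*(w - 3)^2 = w^3 - 6*w^2 + 9*w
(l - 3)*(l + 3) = l^2 - 9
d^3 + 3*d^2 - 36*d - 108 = (d - 6)*(d + 3)*(d + 6)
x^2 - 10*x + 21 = (x - 7)*(x - 3)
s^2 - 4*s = s*(s - 4)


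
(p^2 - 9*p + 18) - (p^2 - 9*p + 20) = -2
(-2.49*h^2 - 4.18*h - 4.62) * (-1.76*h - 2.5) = 4.3824*h^3 + 13.5818*h^2 + 18.5812*h + 11.55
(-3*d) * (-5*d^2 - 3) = 15*d^3 + 9*d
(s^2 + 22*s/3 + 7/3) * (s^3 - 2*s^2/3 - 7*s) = s^5 + 20*s^4/3 - 86*s^3/9 - 476*s^2/9 - 49*s/3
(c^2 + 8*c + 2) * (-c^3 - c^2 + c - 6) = -c^5 - 9*c^4 - 9*c^3 - 46*c - 12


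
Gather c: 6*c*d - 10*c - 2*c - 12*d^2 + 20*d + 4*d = c*(6*d - 12) - 12*d^2 + 24*d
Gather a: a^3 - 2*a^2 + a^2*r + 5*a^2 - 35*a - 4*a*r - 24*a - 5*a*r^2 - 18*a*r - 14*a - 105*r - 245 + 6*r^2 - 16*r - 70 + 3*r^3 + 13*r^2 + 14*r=a^3 + a^2*(r + 3) + a*(-5*r^2 - 22*r - 73) + 3*r^3 + 19*r^2 - 107*r - 315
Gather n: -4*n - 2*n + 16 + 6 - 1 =21 - 6*n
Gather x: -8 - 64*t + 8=-64*t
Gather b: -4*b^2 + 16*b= -4*b^2 + 16*b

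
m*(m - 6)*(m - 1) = m^3 - 7*m^2 + 6*m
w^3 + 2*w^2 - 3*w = w*(w - 1)*(w + 3)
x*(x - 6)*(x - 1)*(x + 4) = x^4 - 3*x^3 - 22*x^2 + 24*x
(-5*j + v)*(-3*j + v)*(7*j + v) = 105*j^3 - 41*j^2*v - j*v^2 + v^3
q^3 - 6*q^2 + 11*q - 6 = (q - 3)*(q - 2)*(q - 1)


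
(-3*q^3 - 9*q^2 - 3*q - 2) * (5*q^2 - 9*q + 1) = -15*q^5 - 18*q^4 + 63*q^3 + 8*q^2 + 15*q - 2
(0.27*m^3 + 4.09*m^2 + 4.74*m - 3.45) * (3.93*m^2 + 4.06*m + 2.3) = 1.0611*m^5 + 17.1699*m^4 + 35.8546*m^3 + 15.0929*m^2 - 3.105*m - 7.935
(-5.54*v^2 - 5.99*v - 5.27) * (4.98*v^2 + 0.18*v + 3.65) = -27.5892*v^4 - 30.8274*v^3 - 47.5438*v^2 - 22.8121*v - 19.2355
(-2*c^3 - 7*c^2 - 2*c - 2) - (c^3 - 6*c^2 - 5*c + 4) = -3*c^3 - c^2 + 3*c - 6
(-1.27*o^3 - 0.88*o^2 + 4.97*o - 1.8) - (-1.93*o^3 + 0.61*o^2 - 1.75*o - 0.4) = 0.66*o^3 - 1.49*o^2 + 6.72*o - 1.4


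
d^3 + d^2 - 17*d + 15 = (d - 3)*(d - 1)*(d + 5)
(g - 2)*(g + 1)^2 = g^3 - 3*g - 2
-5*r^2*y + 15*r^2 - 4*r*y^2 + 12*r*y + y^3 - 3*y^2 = (-5*r + y)*(r + y)*(y - 3)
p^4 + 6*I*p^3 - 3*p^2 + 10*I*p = p*(p - I)*(p + 2*I)*(p + 5*I)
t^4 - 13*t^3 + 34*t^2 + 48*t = t*(t - 8)*(t - 6)*(t + 1)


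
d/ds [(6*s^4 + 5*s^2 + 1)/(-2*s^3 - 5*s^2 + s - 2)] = (-12*s^6 - 60*s^5 + 28*s^4 - 48*s^3 + 11*s^2 - 10*s - 1)/(4*s^6 + 20*s^5 + 21*s^4 - 2*s^3 + 21*s^2 - 4*s + 4)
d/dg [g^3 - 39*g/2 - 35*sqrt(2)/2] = 3*g^2 - 39/2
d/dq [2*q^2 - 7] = 4*q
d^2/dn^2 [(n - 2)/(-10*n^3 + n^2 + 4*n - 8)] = 2*(-4*(n - 2)*(-15*n^2 + n + 2)^2 + (30*n^2 - 2*n + (n - 2)*(30*n - 1) - 4)*(10*n^3 - n^2 - 4*n + 8))/(10*n^3 - n^2 - 4*n + 8)^3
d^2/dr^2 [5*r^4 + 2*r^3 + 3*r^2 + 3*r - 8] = 60*r^2 + 12*r + 6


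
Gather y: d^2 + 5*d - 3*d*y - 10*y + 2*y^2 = d^2 + 5*d + 2*y^2 + y*(-3*d - 10)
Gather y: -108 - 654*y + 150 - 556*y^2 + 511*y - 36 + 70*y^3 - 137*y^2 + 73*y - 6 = 70*y^3 - 693*y^2 - 70*y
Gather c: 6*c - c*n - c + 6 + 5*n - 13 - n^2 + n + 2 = c*(5 - n) - n^2 + 6*n - 5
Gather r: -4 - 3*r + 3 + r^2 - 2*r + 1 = r^2 - 5*r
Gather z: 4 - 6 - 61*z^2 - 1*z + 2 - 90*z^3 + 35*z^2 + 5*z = -90*z^3 - 26*z^2 + 4*z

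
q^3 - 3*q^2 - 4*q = q*(q - 4)*(q + 1)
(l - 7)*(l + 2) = l^2 - 5*l - 14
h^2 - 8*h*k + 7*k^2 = (h - 7*k)*(h - k)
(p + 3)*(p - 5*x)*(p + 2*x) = p^3 - 3*p^2*x + 3*p^2 - 10*p*x^2 - 9*p*x - 30*x^2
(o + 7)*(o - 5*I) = o^2 + 7*o - 5*I*o - 35*I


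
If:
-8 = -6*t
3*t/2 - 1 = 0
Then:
No Solution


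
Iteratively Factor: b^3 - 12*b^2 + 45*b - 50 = (b - 5)*(b^2 - 7*b + 10) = (b - 5)*(b - 2)*(b - 5)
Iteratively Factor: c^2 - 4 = (c - 2)*(c + 2)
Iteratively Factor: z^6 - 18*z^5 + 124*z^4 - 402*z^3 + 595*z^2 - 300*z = (z - 1)*(z^5 - 17*z^4 + 107*z^3 - 295*z^2 + 300*z) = (z - 5)*(z - 1)*(z^4 - 12*z^3 + 47*z^2 - 60*z) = (z - 5)*(z - 4)*(z - 1)*(z^3 - 8*z^2 + 15*z) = (z - 5)^2*(z - 4)*(z - 1)*(z^2 - 3*z) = (z - 5)^2*(z - 4)*(z - 3)*(z - 1)*(z)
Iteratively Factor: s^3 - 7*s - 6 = (s + 2)*(s^2 - 2*s - 3) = (s + 1)*(s + 2)*(s - 3)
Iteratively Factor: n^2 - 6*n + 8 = (n - 4)*(n - 2)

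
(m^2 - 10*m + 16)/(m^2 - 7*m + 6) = (m^2 - 10*m + 16)/(m^2 - 7*m + 6)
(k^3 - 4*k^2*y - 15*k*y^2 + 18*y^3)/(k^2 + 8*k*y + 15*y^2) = (k^2 - 7*k*y + 6*y^2)/(k + 5*y)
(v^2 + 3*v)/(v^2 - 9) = v/(v - 3)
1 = 1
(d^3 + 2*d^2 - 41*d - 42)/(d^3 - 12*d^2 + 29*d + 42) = (d + 7)/(d - 7)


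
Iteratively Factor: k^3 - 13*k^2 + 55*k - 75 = (k - 5)*(k^2 - 8*k + 15) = (k - 5)^2*(k - 3)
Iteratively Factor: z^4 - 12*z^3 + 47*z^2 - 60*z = (z - 5)*(z^3 - 7*z^2 + 12*z) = (z - 5)*(z - 4)*(z^2 - 3*z) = z*(z - 5)*(z - 4)*(z - 3)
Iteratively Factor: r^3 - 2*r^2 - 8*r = (r - 4)*(r^2 + 2*r) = r*(r - 4)*(r + 2)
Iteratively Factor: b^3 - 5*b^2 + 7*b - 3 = (b - 1)*(b^2 - 4*b + 3) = (b - 1)^2*(b - 3)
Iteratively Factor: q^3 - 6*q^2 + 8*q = (q - 2)*(q^2 - 4*q) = q*(q - 2)*(q - 4)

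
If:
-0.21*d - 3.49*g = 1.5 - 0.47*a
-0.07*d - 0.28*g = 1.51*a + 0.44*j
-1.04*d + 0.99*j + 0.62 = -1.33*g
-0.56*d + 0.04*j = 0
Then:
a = 0.10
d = -0.01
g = -0.42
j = -0.07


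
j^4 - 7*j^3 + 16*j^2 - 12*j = j*(j - 3)*(j - 2)^2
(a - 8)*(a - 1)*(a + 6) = a^3 - 3*a^2 - 46*a + 48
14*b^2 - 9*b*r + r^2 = (-7*b + r)*(-2*b + r)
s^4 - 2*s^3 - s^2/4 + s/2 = s*(s - 2)*(s - 1/2)*(s + 1/2)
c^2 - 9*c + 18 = (c - 6)*(c - 3)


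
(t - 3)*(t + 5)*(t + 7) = t^3 + 9*t^2 - t - 105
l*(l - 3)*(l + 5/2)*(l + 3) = l^4 + 5*l^3/2 - 9*l^2 - 45*l/2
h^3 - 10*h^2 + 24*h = h*(h - 6)*(h - 4)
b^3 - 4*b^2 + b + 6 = (b - 3)*(b - 2)*(b + 1)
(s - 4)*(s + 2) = s^2 - 2*s - 8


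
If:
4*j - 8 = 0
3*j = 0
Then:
No Solution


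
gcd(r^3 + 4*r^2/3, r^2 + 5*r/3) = r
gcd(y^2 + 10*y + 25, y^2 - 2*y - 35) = y + 5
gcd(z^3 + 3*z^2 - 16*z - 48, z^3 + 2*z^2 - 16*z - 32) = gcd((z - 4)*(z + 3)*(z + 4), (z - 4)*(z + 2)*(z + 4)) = z^2 - 16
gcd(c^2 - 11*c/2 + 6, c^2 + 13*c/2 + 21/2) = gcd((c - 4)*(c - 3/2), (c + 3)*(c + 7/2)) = 1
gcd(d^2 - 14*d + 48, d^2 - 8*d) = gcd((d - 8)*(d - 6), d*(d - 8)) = d - 8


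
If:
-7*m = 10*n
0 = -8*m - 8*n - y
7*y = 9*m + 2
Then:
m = -10/129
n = 7/129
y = 8/43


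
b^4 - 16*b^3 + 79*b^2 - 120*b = b*(b - 8)*(b - 5)*(b - 3)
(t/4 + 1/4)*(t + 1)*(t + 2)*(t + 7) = t^4/4 + 11*t^3/4 + 33*t^2/4 + 37*t/4 + 7/2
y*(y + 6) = y^2 + 6*y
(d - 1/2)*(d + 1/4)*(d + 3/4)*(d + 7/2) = d^4 + 4*d^3 + 23*d^2/16 - 19*d/16 - 21/64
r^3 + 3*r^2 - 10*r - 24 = (r - 3)*(r + 2)*(r + 4)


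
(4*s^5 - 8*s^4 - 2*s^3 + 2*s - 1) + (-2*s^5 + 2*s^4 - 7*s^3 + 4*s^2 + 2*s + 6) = 2*s^5 - 6*s^4 - 9*s^3 + 4*s^2 + 4*s + 5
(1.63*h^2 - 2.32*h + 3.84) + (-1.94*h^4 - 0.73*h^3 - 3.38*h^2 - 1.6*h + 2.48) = -1.94*h^4 - 0.73*h^3 - 1.75*h^2 - 3.92*h + 6.32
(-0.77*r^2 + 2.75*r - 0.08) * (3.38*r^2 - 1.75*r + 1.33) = -2.6026*r^4 + 10.6425*r^3 - 6.107*r^2 + 3.7975*r - 0.1064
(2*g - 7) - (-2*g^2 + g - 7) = 2*g^2 + g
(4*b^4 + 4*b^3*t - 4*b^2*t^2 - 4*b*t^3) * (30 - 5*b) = -20*b^5 - 20*b^4*t + 120*b^4 + 20*b^3*t^2 + 120*b^3*t + 20*b^2*t^3 - 120*b^2*t^2 - 120*b*t^3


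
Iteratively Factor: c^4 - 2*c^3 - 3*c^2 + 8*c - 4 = (c - 1)*(c^3 - c^2 - 4*c + 4) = (c - 2)*(c - 1)*(c^2 + c - 2) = (c - 2)*(c - 1)*(c + 2)*(c - 1)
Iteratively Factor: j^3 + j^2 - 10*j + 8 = (j - 1)*(j^2 + 2*j - 8) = (j - 2)*(j - 1)*(j + 4)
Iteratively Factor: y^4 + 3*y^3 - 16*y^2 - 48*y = (y)*(y^3 + 3*y^2 - 16*y - 48) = y*(y + 4)*(y^2 - y - 12) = y*(y - 4)*(y + 4)*(y + 3)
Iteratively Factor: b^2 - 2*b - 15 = (b + 3)*(b - 5)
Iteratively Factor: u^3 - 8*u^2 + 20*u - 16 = (u - 2)*(u^2 - 6*u + 8) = (u - 2)^2*(u - 4)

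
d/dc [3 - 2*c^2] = -4*c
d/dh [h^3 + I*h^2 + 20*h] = 3*h^2 + 2*I*h + 20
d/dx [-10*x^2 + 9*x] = 9 - 20*x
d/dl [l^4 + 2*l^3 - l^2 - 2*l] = 4*l^3 + 6*l^2 - 2*l - 2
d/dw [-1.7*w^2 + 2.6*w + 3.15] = 2.6 - 3.4*w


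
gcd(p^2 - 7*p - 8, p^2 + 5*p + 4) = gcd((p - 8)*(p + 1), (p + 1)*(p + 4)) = p + 1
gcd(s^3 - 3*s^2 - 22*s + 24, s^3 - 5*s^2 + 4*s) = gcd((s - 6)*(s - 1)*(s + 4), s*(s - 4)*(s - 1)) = s - 1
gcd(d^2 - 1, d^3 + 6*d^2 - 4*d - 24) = 1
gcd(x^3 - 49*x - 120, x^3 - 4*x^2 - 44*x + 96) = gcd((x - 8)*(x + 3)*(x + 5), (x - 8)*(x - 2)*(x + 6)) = x - 8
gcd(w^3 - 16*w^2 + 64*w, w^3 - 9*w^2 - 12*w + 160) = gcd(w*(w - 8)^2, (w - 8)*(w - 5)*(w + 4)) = w - 8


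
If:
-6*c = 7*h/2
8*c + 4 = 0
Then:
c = -1/2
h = 6/7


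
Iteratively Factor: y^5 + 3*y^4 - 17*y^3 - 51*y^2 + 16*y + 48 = (y + 3)*(y^4 - 17*y^2 + 16) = (y + 1)*(y + 3)*(y^3 - y^2 - 16*y + 16) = (y - 4)*(y + 1)*(y + 3)*(y^2 + 3*y - 4) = (y - 4)*(y + 1)*(y + 3)*(y + 4)*(y - 1)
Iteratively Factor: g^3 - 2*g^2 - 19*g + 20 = (g + 4)*(g^2 - 6*g + 5) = (g - 5)*(g + 4)*(g - 1)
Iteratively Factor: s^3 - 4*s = (s)*(s^2 - 4) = s*(s - 2)*(s + 2)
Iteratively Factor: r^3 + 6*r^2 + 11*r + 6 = (r + 2)*(r^2 + 4*r + 3) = (r + 2)*(r + 3)*(r + 1)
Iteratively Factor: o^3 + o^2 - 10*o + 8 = (o + 4)*(o^2 - 3*o + 2) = (o - 2)*(o + 4)*(o - 1)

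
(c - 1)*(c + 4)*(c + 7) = c^3 + 10*c^2 + 17*c - 28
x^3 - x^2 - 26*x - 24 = (x - 6)*(x + 1)*(x + 4)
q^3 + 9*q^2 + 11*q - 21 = (q - 1)*(q + 3)*(q + 7)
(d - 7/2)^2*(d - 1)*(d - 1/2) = d^4 - 17*d^3/2 + 93*d^2/4 - 175*d/8 + 49/8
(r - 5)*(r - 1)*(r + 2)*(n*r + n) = n*r^4 - 3*n*r^3 - 11*n*r^2 + 3*n*r + 10*n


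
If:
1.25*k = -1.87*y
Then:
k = -1.496*y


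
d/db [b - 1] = 1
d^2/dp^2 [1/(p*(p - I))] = 2*(p^2 + p*(p - I) + (p - I)^2)/(p^3*(p - I)^3)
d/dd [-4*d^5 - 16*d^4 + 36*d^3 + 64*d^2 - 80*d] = -20*d^4 - 64*d^3 + 108*d^2 + 128*d - 80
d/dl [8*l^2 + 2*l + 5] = 16*l + 2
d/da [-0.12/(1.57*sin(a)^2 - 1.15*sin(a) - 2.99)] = (0.3768*sin(a) - 0.138)*cos(a)/(-1.57*sin(a)^2 + 1.15*sin(a) + 2.99)^2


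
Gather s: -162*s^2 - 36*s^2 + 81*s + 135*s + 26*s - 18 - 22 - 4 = -198*s^2 + 242*s - 44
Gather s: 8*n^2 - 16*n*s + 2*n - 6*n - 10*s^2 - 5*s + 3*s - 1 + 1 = 8*n^2 - 4*n - 10*s^2 + s*(-16*n - 2)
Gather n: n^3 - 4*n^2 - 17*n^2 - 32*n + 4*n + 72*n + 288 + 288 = n^3 - 21*n^2 + 44*n + 576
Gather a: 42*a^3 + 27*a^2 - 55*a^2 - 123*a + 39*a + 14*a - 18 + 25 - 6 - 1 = 42*a^3 - 28*a^2 - 70*a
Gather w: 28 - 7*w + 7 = 35 - 7*w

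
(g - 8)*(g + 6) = g^2 - 2*g - 48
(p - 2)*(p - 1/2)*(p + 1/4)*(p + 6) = p^4 + 15*p^3/4 - 105*p^2/8 + 5*p/2 + 3/2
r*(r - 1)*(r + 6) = r^3 + 5*r^2 - 6*r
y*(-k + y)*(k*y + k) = -k^2*y^2 - k^2*y + k*y^3 + k*y^2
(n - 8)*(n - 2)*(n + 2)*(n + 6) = n^4 - 2*n^3 - 52*n^2 + 8*n + 192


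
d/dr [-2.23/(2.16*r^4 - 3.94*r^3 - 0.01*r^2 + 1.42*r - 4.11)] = (19.2672*r^3 - 26.3586*r^2 - 0.0446*r + 3.1666)/(-2.16*r^4 + 3.94*r^3 + 0.01*r^2 - 1.42*r + 4.11)^2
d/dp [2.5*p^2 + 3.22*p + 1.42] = 5.0*p + 3.22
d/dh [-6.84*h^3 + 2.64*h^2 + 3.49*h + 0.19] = -20.52*h^2 + 5.28*h + 3.49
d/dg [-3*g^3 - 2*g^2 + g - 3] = -9*g^2 - 4*g + 1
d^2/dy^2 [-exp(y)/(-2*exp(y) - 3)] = (9 - 6*exp(y))*exp(y)/(8*exp(3*y) + 36*exp(2*y) + 54*exp(y) + 27)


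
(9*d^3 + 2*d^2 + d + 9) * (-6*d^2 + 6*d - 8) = -54*d^5 + 42*d^4 - 66*d^3 - 64*d^2 + 46*d - 72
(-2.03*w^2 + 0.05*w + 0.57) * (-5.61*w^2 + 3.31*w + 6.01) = 11.3883*w^4 - 6.9998*w^3 - 15.2325*w^2 + 2.1872*w + 3.4257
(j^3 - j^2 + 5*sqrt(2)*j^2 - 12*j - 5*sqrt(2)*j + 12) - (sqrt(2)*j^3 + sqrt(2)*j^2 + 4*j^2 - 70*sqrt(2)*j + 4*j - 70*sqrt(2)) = -sqrt(2)*j^3 + j^3 - 5*j^2 + 4*sqrt(2)*j^2 - 16*j + 65*sqrt(2)*j + 12 + 70*sqrt(2)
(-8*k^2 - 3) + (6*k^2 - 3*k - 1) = -2*k^2 - 3*k - 4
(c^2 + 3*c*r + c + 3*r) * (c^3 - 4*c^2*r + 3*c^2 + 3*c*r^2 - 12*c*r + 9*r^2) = c^5 - c^4*r + 4*c^4 - 9*c^3*r^2 - 4*c^3*r + 3*c^3 + 9*c^2*r^3 - 36*c^2*r^2 - 3*c^2*r + 36*c*r^3 - 27*c*r^2 + 27*r^3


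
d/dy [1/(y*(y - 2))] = 2*(1 - y)/(y^2*(y^2 - 4*y + 4))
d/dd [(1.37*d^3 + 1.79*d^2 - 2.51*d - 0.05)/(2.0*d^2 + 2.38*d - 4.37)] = (2.74*d^4 + 6.5212*d^3 - 8.6805*d^2 - 15.4446*d + 11.0877)/(4.0*d^4 + 9.52*d^3 - 11.8156*d^2 - 20.8012*d + 19.0969)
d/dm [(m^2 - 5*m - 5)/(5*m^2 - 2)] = (25*m^2 + 46*m + 10)/(25*m^4 - 20*m^2 + 4)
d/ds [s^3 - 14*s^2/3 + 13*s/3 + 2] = 3*s^2 - 28*s/3 + 13/3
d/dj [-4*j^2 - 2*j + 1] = -8*j - 2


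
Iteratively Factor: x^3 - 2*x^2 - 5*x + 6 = (x - 1)*(x^2 - x - 6) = (x - 1)*(x + 2)*(x - 3)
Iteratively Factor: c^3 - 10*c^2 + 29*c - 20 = (c - 5)*(c^2 - 5*c + 4) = (c - 5)*(c - 4)*(c - 1)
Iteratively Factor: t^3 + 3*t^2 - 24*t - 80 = (t - 5)*(t^2 + 8*t + 16) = (t - 5)*(t + 4)*(t + 4)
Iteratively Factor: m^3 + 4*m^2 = (m)*(m^2 + 4*m) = m^2*(m + 4)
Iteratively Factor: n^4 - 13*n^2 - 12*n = (n + 1)*(n^3 - n^2 - 12*n) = n*(n + 1)*(n^2 - n - 12) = n*(n + 1)*(n + 3)*(n - 4)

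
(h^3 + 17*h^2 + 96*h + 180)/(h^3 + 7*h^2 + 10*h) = (h^2 + 12*h + 36)/(h*(h + 2))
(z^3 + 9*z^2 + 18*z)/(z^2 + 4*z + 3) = z*(z + 6)/(z + 1)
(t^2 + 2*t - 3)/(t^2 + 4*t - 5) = (t + 3)/(t + 5)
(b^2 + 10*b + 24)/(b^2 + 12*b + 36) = (b + 4)/(b + 6)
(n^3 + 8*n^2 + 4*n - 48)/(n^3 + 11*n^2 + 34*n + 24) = (n - 2)/(n + 1)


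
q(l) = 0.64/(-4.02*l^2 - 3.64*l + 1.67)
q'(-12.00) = -0.00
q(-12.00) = -0.00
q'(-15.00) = -0.00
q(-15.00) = -0.00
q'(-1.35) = -8.38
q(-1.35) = -0.86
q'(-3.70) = -0.01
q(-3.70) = -0.02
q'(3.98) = 0.00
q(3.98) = -0.01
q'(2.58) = 0.01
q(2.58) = -0.02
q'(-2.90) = -0.03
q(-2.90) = -0.03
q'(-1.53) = -1.18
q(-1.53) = -0.29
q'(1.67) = 0.04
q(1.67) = -0.04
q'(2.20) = 0.02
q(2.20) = -0.02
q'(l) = 0.64*(8.04*l + 3.64)/(-4.02*l^2 - 3.64*l + 1.67)^2 = (5.1456*l + 2.3296)/(4.02*l^2 + 3.64*l - 1.67)^2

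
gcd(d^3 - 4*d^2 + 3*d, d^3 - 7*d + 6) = d - 1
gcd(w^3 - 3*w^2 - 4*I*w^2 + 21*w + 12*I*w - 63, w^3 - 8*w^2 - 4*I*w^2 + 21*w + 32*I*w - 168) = w^2 - 4*I*w + 21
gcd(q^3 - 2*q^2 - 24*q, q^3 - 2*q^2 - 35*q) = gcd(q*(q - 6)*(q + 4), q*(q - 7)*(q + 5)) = q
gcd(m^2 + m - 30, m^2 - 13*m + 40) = m - 5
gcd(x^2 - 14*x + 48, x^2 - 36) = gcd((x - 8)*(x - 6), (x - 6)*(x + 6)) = x - 6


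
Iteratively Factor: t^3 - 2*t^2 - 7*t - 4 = (t + 1)*(t^2 - 3*t - 4) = (t - 4)*(t + 1)*(t + 1)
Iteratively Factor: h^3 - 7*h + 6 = (h - 1)*(h^2 + h - 6) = (h - 2)*(h - 1)*(h + 3)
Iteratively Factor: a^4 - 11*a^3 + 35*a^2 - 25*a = (a - 5)*(a^3 - 6*a^2 + 5*a) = a*(a - 5)*(a^2 - 6*a + 5) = a*(a - 5)*(a - 1)*(a - 5)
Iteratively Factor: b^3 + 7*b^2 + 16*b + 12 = (b + 3)*(b^2 + 4*b + 4) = (b + 2)*(b + 3)*(b + 2)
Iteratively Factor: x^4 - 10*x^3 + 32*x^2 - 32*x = (x - 2)*(x^3 - 8*x^2 + 16*x) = x*(x - 2)*(x^2 - 8*x + 16) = x*(x - 4)*(x - 2)*(x - 4)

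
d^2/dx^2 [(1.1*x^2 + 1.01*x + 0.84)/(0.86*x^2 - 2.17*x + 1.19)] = (5.599632*x^3 - 3.026856*x^2 - 15.607452*x + 14.523306)/(0.636056*x^6 - 4.814796*x^5 + 14.789334*x^4 - 23.542981*x^3 + 20.464311*x^2 - 9.218811*x + 1.685159)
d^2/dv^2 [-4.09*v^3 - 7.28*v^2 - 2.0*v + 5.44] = -24.54*v - 14.56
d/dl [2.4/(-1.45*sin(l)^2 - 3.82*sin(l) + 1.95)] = (6.96*sin(l) + 9.168)*cos(l)/(1.45*sin(l)^2 + 3.82*sin(l) - 1.95)^2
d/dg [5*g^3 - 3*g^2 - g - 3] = 15*g^2 - 6*g - 1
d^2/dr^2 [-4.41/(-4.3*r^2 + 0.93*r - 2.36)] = (-163.0818*r^2 + 35.27118*r + 4.41*(8.6*r - 0.93)*(17.2*r - 1.86) - 89.50536)/(4.3*r^2 - 0.93*r + 2.36)^3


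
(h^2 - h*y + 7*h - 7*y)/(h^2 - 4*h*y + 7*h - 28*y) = (-h + y)/(-h + 4*y)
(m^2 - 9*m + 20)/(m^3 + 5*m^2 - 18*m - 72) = (m - 5)/(m^2 + 9*m + 18)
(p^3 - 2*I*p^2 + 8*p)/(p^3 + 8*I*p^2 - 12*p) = (p - 4*I)/(p + 6*I)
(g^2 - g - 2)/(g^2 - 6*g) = (g^2 - g - 2)/(g*(g - 6))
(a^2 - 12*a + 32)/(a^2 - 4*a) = (a - 8)/a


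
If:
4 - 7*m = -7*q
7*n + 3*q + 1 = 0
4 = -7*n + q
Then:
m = 37/28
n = -13/28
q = 3/4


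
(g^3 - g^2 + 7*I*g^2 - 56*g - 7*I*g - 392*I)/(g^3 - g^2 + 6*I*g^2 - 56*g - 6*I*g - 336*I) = (g + 7*I)/(g + 6*I)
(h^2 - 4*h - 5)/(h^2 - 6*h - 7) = (h - 5)/(h - 7)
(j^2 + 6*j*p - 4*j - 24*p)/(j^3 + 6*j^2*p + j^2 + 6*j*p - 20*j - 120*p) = 1/(j + 5)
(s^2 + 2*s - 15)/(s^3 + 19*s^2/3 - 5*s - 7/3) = 3*(s^2 + 2*s - 15)/(3*s^3 + 19*s^2 - 15*s - 7)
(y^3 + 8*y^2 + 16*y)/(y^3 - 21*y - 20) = y*(y + 4)/(y^2 - 4*y - 5)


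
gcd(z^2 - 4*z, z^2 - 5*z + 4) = z - 4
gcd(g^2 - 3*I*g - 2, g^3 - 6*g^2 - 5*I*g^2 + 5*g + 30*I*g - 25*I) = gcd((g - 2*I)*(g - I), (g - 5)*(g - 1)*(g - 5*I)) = 1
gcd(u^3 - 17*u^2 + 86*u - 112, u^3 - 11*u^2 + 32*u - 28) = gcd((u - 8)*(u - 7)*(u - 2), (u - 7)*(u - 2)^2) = u^2 - 9*u + 14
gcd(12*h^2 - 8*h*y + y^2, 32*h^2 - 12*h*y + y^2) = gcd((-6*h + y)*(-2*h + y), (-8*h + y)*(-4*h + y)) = 1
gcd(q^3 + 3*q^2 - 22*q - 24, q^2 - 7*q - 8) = q + 1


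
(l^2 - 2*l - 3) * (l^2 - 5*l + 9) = l^4 - 7*l^3 + 16*l^2 - 3*l - 27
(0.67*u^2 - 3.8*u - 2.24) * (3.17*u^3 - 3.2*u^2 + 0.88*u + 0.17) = 2.1239*u^5 - 14.19*u^4 + 5.6488*u^3 + 3.9379*u^2 - 2.6172*u - 0.3808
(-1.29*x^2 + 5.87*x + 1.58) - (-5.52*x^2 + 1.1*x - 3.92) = 4.23*x^2 + 4.77*x + 5.5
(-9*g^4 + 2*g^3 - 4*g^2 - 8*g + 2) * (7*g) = -63*g^5 + 14*g^4 - 28*g^3 - 56*g^2 + 14*g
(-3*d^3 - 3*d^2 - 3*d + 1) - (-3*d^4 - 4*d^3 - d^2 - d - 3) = 3*d^4 + d^3 - 2*d^2 - 2*d + 4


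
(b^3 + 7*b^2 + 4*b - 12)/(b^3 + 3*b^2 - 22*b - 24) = (b^2 + b - 2)/(b^2 - 3*b - 4)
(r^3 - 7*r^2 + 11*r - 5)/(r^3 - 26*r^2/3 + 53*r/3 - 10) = 3*(r^2 - 6*r + 5)/(3*r^2 - 23*r + 30)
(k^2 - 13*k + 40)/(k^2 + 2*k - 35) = (k - 8)/(k + 7)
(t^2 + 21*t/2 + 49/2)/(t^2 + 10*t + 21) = (t + 7/2)/(t + 3)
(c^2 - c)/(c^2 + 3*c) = (c - 1)/(c + 3)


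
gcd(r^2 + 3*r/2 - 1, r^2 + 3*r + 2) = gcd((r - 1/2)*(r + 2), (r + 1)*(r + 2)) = r + 2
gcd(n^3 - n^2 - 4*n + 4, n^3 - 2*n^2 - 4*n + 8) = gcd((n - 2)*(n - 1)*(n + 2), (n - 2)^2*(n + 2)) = n^2 - 4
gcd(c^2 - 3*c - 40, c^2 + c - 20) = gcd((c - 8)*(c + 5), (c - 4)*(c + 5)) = c + 5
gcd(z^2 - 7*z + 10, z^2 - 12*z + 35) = z - 5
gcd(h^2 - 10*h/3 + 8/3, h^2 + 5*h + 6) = 1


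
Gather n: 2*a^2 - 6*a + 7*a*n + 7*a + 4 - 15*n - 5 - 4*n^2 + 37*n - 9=2*a^2 + a - 4*n^2 + n*(7*a + 22) - 10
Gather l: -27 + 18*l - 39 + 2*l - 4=20*l - 70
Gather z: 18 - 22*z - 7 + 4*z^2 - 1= 4*z^2 - 22*z + 10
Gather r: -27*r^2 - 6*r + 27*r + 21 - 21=-27*r^2 + 21*r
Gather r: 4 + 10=14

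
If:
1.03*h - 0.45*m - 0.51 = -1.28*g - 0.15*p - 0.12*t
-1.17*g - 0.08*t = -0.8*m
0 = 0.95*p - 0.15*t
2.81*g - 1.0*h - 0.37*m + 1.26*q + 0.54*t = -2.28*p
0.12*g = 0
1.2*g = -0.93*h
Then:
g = 0.00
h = 0.00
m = 0.52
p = 0.82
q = -3.54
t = 5.17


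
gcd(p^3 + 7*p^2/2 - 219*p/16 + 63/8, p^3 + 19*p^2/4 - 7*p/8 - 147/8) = p - 7/4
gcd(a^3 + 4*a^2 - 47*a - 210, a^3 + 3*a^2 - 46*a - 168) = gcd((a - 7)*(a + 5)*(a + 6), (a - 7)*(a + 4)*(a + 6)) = a^2 - a - 42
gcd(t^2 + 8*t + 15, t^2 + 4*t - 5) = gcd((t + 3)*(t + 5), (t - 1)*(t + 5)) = t + 5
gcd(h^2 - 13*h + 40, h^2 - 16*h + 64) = h - 8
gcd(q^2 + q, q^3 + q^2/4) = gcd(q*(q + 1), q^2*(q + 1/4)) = q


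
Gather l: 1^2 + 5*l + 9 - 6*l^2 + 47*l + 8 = -6*l^2 + 52*l + 18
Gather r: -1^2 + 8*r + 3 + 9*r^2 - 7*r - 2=9*r^2 + r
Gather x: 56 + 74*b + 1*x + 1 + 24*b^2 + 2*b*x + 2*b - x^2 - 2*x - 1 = 24*b^2 + 76*b - x^2 + x*(2*b - 1) + 56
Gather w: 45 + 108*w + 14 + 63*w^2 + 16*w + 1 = 63*w^2 + 124*w + 60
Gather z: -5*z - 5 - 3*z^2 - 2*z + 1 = -3*z^2 - 7*z - 4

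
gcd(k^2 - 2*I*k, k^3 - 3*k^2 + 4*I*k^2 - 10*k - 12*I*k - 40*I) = 1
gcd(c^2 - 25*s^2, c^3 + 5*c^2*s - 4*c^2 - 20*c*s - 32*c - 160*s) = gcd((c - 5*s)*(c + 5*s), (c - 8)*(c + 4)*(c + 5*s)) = c + 5*s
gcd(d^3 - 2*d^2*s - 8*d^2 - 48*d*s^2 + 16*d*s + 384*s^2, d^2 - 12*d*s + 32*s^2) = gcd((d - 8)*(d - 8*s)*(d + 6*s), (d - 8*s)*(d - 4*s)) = -d + 8*s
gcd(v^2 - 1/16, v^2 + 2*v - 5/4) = 1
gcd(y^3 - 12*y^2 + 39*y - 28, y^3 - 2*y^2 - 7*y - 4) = y - 4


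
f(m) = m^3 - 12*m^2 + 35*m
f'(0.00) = 35.00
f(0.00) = 0.00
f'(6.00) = -1.00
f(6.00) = -6.00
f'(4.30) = -12.73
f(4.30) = 8.13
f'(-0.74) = 54.40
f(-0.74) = -32.88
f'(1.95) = -0.39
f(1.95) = 30.03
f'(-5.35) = 249.27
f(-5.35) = -683.85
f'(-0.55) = 49.11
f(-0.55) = -23.05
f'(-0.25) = 41.19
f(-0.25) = -9.52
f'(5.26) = -8.24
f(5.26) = -2.38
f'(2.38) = -5.13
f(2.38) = 28.81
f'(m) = 3*m^2 - 24*m + 35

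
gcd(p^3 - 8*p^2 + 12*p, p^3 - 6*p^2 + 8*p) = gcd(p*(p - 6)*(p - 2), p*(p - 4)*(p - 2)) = p^2 - 2*p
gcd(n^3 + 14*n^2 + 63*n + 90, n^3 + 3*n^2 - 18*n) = n + 6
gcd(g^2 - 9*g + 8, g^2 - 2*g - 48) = g - 8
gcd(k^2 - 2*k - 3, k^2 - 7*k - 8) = k + 1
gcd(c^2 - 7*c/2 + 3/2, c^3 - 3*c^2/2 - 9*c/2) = c - 3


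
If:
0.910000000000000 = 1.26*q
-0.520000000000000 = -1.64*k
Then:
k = 0.32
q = 0.72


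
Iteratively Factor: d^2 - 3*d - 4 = (d + 1)*(d - 4)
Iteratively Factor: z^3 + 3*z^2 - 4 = (z - 1)*(z^2 + 4*z + 4) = (z - 1)*(z + 2)*(z + 2)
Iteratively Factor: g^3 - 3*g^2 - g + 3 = (g - 1)*(g^2 - 2*g - 3) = (g - 1)*(g + 1)*(g - 3)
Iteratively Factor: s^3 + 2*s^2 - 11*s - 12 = (s + 4)*(s^2 - 2*s - 3) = (s - 3)*(s + 4)*(s + 1)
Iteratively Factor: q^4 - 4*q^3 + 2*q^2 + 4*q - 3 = (q + 1)*(q^3 - 5*q^2 + 7*q - 3) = (q - 1)*(q + 1)*(q^2 - 4*q + 3) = (q - 1)^2*(q + 1)*(q - 3)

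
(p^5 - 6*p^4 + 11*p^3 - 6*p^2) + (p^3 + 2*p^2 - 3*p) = p^5 - 6*p^4 + 12*p^3 - 4*p^2 - 3*p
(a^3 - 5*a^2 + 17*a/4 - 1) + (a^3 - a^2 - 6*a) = 2*a^3 - 6*a^2 - 7*a/4 - 1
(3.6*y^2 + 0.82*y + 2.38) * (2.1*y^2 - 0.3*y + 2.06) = 7.56*y^4 + 0.642*y^3 + 12.168*y^2 + 0.9752*y + 4.9028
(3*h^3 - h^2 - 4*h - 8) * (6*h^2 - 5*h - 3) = 18*h^5 - 21*h^4 - 28*h^3 - 25*h^2 + 52*h + 24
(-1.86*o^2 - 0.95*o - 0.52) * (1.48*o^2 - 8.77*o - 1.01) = -2.7528*o^4 + 14.9062*o^3 + 9.4405*o^2 + 5.5199*o + 0.5252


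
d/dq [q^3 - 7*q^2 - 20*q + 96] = 3*q^2 - 14*q - 20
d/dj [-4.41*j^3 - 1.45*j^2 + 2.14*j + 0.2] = -13.23*j^2 - 2.9*j + 2.14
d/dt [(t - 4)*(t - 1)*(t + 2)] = 3*t^2 - 6*t - 6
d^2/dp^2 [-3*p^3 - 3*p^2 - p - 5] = -18*p - 6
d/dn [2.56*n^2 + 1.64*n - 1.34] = 5.12*n + 1.64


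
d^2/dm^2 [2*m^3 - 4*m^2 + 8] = 12*m - 8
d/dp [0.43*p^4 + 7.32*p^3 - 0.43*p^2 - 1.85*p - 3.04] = 1.72*p^3 + 21.96*p^2 - 0.86*p - 1.85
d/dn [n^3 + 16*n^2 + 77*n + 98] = 3*n^2 + 32*n + 77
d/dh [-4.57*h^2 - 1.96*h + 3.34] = -9.14*h - 1.96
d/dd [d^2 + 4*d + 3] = 2*d + 4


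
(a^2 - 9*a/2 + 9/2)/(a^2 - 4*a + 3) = (a - 3/2)/(a - 1)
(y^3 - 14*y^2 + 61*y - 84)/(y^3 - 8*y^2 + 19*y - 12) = (y - 7)/(y - 1)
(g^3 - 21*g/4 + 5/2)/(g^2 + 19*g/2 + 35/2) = (g^2 - 5*g/2 + 1)/(g + 7)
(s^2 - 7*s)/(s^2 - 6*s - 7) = s/(s + 1)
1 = 1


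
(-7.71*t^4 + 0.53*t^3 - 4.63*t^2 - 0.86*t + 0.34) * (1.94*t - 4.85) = -14.9574*t^5 + 38.4217*t^4 - 11.5527*t^3 + 20.7871*t^2 + 4.8306*t - 1.649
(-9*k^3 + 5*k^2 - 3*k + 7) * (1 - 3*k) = 27*k^4 - 24*k^3 + 14*k^2 - 24*k + 7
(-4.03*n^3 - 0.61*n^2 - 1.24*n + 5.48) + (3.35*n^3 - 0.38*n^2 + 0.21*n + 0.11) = -0.68*n^3 - 0.99*n^2 - 1.03*n + 5.59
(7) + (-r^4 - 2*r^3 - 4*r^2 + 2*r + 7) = -r^4 - 2*r^3 - 4*r^2 + 2*r + 14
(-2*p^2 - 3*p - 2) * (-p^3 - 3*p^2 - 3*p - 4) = 2*p^5 + 9*p^4 + 17*p^3 + 23*p^2 + 18*p + 8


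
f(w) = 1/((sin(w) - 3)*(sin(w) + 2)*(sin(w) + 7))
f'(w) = -cos(w)/((sin(w) - 3)*(sin(w) + 2)*(sin(w) + 7)^2) - cos(w)/((sin(w) - 3)*(sin(w) + 2)^2*(sin(w) + 7)) - cos(w)/((sin(w) - 3)^2*(sin(w) + 2)*(sin(w) + 7)) = (-3*sin(w)^2 - 12*sin(w) + 13)*cos(w)/((sin(w) - 3)^2*(sin(w) + 2)^2*(sin(w) + 7)^2)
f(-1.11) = -0.04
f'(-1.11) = 0.01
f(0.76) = -0.02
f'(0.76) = 0.00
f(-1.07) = -0.04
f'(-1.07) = 0.01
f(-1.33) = -0.04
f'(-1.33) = 0.01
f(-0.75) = -0.03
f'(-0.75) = 0.02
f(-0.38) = -0.03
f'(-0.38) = 0.01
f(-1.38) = -0.04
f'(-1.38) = 0.01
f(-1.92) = -0.04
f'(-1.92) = -0.01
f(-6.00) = -0.02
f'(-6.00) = 0.00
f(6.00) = -0.03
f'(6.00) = 0.01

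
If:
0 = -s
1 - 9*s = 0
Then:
No Solution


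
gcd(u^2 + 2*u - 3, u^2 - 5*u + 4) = u - 1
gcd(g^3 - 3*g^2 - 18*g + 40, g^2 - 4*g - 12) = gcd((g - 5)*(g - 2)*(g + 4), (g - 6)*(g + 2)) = 1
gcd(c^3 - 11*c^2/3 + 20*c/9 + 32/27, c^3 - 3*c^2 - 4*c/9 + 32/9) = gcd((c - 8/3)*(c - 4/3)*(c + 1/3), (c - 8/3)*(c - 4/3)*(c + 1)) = c^2 - 4*c + 32/9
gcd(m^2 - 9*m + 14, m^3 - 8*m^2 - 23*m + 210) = m - 7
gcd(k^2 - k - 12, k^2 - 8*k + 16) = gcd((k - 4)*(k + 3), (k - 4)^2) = k - 4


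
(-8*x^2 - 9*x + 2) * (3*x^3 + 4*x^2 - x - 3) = -24*x^5 - 59*x^4 - 22*x^3 + 41*x^2 + 25*x - 6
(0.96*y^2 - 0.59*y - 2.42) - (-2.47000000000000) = 0.96*y^2 - 0.59*y + 0.0500000000000003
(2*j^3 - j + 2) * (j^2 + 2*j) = 2*j^5 + 4*j^4 - j^3 + 4*j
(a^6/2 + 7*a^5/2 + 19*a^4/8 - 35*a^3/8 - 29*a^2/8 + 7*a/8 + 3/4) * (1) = a^6/2 + 7*a^5/2 + 19*a^4/8 - 35*a^3/8 - 29*a^2/8 + 7*a/8 + 3/4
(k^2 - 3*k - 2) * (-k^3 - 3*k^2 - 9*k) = -k^5 + 2*k^3 + 33*k^2 + 18*k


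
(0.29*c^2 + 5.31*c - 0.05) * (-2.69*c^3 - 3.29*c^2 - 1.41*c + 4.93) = -0.7801*c^5 - 15.238*c^4 - 17.7443*c^3 - 5.8929*c^2 + 26.2488*c - 0.2465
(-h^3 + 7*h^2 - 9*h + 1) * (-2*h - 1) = 2*h^4 - 13*h^3 + 11*h^2 + 7*h - 1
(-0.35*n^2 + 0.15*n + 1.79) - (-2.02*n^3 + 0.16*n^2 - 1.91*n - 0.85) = 2.02*n^3 - 0.51*n^2 + 2.06*n + 2.64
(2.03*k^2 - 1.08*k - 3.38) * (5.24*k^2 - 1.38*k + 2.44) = 10.6372*k^4 - 8.4606*k^3 - 11.2676*k^2 + 2.0292*k - 8.2472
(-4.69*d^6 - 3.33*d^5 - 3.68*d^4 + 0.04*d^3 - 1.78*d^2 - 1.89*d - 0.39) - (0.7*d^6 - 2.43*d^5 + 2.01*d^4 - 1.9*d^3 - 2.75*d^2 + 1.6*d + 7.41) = -5.39*d^6 - 0.9*d^5 - 5.69*d^4 + 1.94*d^3 + 0.97*d^2 - 3.49*d - 7.8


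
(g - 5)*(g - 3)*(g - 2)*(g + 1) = g^4 - 9*g^3 + 21*g^2 + g - 30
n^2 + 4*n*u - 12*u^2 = (n - 2*u)*(n + 6*u)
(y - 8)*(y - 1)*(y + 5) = y^3 - 4*y^2 - 37*y + 40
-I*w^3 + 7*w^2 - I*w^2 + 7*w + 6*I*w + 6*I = (w + 1)*(w + 6*I)*(-I*w + 1)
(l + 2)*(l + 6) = l^2 + 8*l + 12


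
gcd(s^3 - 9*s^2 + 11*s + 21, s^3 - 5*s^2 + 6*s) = s - 3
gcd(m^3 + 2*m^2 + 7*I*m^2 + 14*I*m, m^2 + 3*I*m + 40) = 1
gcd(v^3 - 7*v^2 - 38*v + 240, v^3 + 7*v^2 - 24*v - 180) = v^2 + v - 30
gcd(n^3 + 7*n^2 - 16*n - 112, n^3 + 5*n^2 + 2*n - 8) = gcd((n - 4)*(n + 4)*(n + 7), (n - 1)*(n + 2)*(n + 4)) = n + 4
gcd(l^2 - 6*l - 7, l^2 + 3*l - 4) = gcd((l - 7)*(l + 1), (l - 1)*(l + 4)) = 1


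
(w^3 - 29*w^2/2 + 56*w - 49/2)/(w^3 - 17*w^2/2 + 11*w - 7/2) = (w - 7)/(w - 1)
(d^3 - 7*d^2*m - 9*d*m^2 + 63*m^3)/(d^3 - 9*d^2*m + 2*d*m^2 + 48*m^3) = (d^2 - 4*d*m - 21*m^2)/(d^2 - 6*d*m - 16*m^2)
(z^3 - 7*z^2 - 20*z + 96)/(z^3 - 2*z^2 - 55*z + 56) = (z^2 + z - 12)/(z^2 + 6*z - 7)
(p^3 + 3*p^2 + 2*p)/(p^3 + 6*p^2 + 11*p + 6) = p/(p + 3)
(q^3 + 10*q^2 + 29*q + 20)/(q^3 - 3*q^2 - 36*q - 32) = (q + 5)/(q - 8)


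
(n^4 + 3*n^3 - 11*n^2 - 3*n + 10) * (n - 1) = n^5 + 2*n^4 - 14*n^3 + 8*n^2 + 13*n - 10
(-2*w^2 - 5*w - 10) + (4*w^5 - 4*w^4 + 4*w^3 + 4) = 4*w^5 - 4*w^4 + 4*w^3 - 2*w^2 - 5*w - 6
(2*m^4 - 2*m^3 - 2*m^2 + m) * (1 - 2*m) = -4*m^5 + 6*m^4 + 2*m^3 - 4*m^2 + m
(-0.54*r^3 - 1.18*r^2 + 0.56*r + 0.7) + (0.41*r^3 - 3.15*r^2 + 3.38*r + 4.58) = -0.13*r^3 - 4.33*r^2 + 3.94*r + 5.28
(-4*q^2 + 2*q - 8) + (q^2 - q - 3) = -3*q^2 + q - 11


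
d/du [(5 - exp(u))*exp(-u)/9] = -5*exp(-u)/9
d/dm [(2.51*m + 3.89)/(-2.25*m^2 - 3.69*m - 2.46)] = (5.6475*m^2 + 17.505*m + 8.1795)/(5.0625*m^4 + 16.605*m^3 + 24.6861*m^2 + 18.1548*m + 6.0516)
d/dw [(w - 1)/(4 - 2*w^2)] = (-w^2/2 + w*(w - 1) + 1)/(w^2 - 2)^2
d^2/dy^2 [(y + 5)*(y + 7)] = 2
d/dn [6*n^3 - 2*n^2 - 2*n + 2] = 18*n^2 - 4*n - 2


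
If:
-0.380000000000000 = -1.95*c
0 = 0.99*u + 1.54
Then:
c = 0.19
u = -1.56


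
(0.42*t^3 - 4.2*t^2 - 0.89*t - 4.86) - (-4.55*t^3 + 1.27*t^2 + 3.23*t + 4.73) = 4.97*t^3 - 5.47*t^2 - 4.12*t - 9.59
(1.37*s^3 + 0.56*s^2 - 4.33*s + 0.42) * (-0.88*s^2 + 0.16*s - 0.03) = -1.2056*s^5 - 0.2736*s^4 + 3.8589*s^3 - 1.0792*s^2 + 0.1971*s - 0.0126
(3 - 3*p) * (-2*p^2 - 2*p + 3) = 6*p^3 - 15*p + 9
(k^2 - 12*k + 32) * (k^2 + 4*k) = k^4 - 8*k^3 - 16*k^2 + 128*k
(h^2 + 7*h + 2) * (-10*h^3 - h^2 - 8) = -10*h^5 - 71*h^4 - 27*h^3 - 10*h^2 - 56*h - 16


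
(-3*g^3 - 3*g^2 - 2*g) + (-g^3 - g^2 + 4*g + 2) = -4*g^3 - 4*g^2 + 2*g + 2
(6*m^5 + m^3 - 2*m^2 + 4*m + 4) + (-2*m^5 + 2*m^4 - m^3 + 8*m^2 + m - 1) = 4*m^5 + 2*m^4 + 6*m^2 + 5*m + 3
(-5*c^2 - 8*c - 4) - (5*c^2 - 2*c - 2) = -10*c^2 - 6*c - 2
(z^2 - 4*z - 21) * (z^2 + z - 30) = z^4 - 3*z^3 - 55*z^2 + 99*z + 630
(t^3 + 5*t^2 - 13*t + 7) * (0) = 0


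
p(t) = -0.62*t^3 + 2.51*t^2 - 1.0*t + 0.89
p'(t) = -1.86*t^2 + 5.02*t - 1.0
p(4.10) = -3.75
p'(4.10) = -11.68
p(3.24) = 2.91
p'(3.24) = -4.26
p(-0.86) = 4.00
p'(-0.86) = -6.69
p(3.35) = 2.40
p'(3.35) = -5.06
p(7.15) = -104.57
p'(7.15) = -60.19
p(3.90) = -1.61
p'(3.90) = -9.71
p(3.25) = 2.87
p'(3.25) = -4.33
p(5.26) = -25.15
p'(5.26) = -26.06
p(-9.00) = 665.18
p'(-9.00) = -196.84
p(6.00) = -48.67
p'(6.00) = -37.84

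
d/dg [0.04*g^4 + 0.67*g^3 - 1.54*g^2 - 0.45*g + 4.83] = 0.16*g^3 + 2.01*g^2 - 3.08*g - 0.45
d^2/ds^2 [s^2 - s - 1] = 2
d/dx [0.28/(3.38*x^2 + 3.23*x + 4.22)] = (-1.8928*x - 0.9044)/(3.38*x^2 + 3.23*x + 4.22)^2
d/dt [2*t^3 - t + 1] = 6*t^2 - 1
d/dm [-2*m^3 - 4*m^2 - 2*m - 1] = -6*m^2 - 8*m - 2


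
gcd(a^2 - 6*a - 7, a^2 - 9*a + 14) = a - 7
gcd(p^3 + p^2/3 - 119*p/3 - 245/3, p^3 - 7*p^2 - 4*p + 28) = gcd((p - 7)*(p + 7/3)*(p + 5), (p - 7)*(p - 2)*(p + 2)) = p - 7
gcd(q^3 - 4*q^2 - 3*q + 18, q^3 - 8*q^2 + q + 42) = q^2 - q - 6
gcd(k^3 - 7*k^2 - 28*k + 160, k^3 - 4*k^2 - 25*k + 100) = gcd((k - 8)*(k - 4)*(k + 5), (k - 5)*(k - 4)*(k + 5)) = k^2 + k - 20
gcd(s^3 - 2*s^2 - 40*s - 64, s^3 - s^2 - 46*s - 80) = s^2 - 6*s - 16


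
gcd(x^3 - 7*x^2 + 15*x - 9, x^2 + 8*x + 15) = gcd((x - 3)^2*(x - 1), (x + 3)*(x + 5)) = 1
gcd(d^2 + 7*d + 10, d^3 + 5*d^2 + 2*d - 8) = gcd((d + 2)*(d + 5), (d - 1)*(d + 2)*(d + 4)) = d + 2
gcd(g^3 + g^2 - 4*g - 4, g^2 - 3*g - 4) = g + 1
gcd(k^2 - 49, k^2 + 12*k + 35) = k + 7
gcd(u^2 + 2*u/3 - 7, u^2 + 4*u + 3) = u + 3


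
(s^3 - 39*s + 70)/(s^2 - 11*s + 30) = (s^2 + 5*s - 14)/(s - 6)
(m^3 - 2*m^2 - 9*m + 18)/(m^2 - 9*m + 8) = (m^3 - 2*m^2 - 9*m + 18)/(m^2 - 9*m + 8)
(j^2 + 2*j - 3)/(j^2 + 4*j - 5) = (j + 3)/(j + 5)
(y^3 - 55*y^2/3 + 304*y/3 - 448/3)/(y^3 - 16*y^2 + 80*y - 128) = (3*y^2 - 31*y + 56)/(3*(y^2 - 8*y + 16))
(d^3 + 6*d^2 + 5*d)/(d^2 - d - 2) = d*(d + 5)/(d - 2)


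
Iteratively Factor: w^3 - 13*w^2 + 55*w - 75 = (w - 3)*(w^2 - 10*w + 25) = (w - 5)*(w - 3)*(w - 5)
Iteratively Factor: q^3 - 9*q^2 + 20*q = (q - 4)*(q^2 - 5*q) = q*(q - 4)*(q - 5)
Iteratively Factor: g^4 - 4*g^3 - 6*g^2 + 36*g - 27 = (g - 3)*(g^3 - g^2 - 9*g + 9) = (g - 3)*(g + 3)*(g^2 - 4*g + 3) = (g - 3)^2*(g + 3)*(g - 1)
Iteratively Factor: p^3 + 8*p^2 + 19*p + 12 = (p + 4)*(p^2 + 4*p + 3) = (p + 3)*(p + 4)*(p + 1)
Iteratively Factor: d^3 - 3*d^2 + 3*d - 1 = (d - 1)*(d^2 - 2*d + 1) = (d - 1)^2*(d - 1)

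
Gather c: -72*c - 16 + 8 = -72*c - 8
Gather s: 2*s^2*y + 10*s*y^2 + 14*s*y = 2*s^2*y + s*(10*y^2 + 14*y)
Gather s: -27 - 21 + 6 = -42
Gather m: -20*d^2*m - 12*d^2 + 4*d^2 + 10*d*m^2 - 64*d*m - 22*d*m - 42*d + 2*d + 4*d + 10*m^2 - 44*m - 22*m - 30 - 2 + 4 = -8*d^2 - 36*d + m^2*(10*d + 10) + m*(-20*d^2 - 86*d - 66) - 28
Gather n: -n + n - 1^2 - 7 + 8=0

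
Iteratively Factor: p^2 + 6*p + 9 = (p + 3)*(p + 3)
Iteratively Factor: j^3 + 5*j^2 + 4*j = (j + 4)*(j^2 + j) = j*(j + 4)*(j + 1)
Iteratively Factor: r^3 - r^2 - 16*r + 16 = (r + 4)*(r^2 - 5*r + 4) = (r - 1)*(r + 4)*(r - 4)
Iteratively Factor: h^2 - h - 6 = (h + 2)*(h - 3)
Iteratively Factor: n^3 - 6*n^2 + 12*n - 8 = (n - 2)*(n^2 - 4*n + 4) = (n - 2)^2*(n - 2)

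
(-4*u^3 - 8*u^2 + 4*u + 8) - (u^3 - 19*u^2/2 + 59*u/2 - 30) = -5*u^3 + 3*u^2/2 - 51*u/2 + 38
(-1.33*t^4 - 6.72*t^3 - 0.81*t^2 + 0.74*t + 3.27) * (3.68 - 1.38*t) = 1.8354*t^5 + 4.3792*t^4 - 23.6118*t^3 - 4.002*t^2 - 1.7894*t + 12.0336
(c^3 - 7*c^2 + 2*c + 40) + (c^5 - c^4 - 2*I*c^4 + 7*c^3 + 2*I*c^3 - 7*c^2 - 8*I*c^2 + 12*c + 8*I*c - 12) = c^5 - c^4 - 2*I*c^4 + 8*c^3 + 2*I*c^3 - 14*c^2 - 8*I*c^2 + 14*c + 8*I*c + 28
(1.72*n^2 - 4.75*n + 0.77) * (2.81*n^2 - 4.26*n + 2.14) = 4.8332*n^4 - 20.6747*n^3 + 26.0795*n^2 - 13.4452*n + 1.6478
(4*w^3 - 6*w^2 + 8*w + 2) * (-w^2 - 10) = -4*w^5 + 6*w^4 - 48*w^3 + 58*w^2 - 80*w - 20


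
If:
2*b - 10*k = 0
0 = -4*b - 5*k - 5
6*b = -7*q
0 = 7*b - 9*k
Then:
No Solution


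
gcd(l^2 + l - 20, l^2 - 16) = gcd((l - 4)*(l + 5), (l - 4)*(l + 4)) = l - 4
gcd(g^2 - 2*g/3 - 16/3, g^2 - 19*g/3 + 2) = 1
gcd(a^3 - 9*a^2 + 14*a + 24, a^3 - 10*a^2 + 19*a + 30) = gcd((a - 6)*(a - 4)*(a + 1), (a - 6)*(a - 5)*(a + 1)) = a^2 - 5*a - 6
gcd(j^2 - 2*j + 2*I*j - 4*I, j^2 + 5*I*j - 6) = j + 2*I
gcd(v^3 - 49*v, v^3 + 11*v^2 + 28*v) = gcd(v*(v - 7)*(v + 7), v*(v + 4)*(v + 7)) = v^2 + 7*v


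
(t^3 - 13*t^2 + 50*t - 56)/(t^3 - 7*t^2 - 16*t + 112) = (t - 2)/(t + 4)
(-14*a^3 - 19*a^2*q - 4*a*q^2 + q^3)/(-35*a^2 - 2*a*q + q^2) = (2*a^2 + 3*a*q + q^2)/(5*a + q)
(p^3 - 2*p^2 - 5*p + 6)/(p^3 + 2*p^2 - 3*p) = (p^2 - p - 6)/(p*(p + 3))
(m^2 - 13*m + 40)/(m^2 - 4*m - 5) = (m - 8)/(m + 1)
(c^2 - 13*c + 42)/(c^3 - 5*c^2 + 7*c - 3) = (c^2 - 13*c + 42)/(c^3 - 5*c^2 + 7*c - 3)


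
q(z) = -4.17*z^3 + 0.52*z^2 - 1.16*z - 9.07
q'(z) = -12.51*z^2 + 1.04*z - 1.16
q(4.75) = -449.75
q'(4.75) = -278.48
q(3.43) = -175.21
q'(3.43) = -144.77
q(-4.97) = 521.46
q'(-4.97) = -315.34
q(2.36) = -63.72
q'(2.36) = -68.38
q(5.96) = -880.34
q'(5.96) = -439.34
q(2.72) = -92.29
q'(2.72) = -90.89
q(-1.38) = 4.48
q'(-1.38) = -26.42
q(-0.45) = -8.06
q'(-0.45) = -4.16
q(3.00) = -120.46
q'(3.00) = -110.63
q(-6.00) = 917.33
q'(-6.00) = -457.76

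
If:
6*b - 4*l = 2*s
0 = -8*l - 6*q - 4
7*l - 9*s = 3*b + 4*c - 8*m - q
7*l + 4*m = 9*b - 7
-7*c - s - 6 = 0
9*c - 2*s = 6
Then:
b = -904/345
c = -6/23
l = -212/115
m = -2033/460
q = 206/115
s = -96/23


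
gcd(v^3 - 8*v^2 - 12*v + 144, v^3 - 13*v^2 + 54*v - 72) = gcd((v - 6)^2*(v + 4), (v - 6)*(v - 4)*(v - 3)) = v - 6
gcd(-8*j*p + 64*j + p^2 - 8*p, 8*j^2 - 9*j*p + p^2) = -8*j + p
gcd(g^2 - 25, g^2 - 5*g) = g - 5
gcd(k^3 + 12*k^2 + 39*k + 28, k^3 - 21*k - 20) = k^2 + 5*k + 4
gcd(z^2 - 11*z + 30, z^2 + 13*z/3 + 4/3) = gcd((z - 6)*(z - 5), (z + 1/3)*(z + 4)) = 1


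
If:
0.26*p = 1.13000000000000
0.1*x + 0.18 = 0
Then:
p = 4.35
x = -1.80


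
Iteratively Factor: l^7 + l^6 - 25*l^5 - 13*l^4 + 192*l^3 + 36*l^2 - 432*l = (l + 4)*(l^6 - 3*l^5 - 13*l^4 + 39*l^3 + 36*l^2 - 108*l) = (l + 2)*(l + 4)*(l^5 - 5*l^4 - 3*l^3 + 45*l^2 - 54*l) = (l - 2)*(l + 2)*(l + 4)*(l^4 - 3*l^3 - 9*l^2 + 27*l) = (l - 3)*(l - 2)*(l + 2)*(l + 4)*(l^3 - 9*l) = (l - 3)*(l - 2)*(l + 2)*(l + 3)*(l + 4)*(l^2 - 3*l) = (l - 3)^2*(l - 2)*(l + 2)*(l + 3)*(l + 4)*(l)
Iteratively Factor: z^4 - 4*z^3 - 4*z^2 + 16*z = (z)*(z^3 - 4*z^2 - 4*z + 16) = z*(z + 2)*(z^2 - 6*z + 8) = z*(z - 2)*(z + 2)*(z - 4)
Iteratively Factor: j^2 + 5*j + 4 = (j + 4)*(j + 1)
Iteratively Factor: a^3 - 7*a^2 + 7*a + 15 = (a - 3)*(a^2 - 4*a - 5) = (a - 3)*(a + 1)*(a - 5)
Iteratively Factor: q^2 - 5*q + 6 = (q - 3)*(q - 2)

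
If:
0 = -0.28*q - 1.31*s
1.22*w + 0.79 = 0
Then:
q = -4.67857142857143*s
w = -0.65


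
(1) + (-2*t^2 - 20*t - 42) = -2*t^2 - 20*t - 41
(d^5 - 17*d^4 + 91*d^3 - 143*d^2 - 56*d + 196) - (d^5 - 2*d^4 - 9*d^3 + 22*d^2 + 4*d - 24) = -15*d^4 + 100*d^3 - 165*d^2 - 60*d + 220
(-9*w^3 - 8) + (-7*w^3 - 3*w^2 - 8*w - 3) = -16*w^3 - 3*w^2 - 8*w - 11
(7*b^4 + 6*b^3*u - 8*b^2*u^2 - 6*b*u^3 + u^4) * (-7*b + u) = -49*b^5 - 35*b^4*u + 62*b^3*u^2 + 34*b^2*u^3 - 13*b*u^4 + u^5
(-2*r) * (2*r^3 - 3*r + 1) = -4*r^4 + 6*r^2 - 2*r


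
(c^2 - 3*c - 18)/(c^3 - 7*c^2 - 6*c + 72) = 1/(c - 4)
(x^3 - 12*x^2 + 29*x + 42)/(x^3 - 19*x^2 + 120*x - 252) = (x + 1)/(x - 6)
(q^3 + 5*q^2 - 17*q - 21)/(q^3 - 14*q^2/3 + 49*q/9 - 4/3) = 9*(q^2 + 8*q + 7)/(9*q^2 - 15*q + 4)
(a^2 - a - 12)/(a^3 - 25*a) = (a^2 - a - 12)/(a*(a^2 - 25))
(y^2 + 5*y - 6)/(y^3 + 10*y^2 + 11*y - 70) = (y^2 + 5*y - 6)/(y^3 + 10*y^2 + 11*y - 70)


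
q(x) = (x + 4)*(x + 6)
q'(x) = 2*x + 10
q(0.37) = 27.84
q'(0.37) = 10.74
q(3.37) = 69.06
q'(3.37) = 16.74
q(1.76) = 44.70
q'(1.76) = 13.52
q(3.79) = 76.26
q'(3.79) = 17.58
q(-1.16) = 13.75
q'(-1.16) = 7.68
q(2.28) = 52.00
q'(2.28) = 14.56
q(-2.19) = 6.90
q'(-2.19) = 5.62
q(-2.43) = 5.60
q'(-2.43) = 5.14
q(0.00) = 24.00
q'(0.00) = 10.00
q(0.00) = 24.00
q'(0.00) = 10.00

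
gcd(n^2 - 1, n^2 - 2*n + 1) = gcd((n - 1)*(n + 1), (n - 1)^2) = n - 1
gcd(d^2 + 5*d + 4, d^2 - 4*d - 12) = 1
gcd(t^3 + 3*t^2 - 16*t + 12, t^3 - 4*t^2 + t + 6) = t - 2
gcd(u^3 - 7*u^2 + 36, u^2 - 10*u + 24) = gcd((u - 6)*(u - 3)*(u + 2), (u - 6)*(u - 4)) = u - 6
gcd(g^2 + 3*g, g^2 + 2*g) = g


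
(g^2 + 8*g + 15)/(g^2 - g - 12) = (g + 5)/(g - 4)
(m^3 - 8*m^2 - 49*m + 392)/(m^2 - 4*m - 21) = (m^2 - m - 56)/(m + 3)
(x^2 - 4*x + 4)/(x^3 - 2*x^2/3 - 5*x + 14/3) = 3*(x - 2)/(3*x^2 + 4*x - 7)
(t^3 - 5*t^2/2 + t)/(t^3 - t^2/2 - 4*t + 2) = t/(t + 2)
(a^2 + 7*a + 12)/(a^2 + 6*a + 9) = (a + 4)/(a + 3)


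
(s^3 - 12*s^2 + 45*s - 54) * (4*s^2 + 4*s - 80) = 4*s^5 - 44*s^4 + 52*s^3 + 924*s^2 - 3816*s + 4320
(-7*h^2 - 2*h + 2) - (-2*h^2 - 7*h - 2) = -5*h^2 + 5*h + 4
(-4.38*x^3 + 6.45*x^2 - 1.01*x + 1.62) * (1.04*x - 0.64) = -4.5552*x^4 + 9.5112*x^3 - 5.1784*x^2 + 2.3312*x - 1.0368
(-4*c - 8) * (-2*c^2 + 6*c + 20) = 8*c^3 - 8*c^2 - 128*c - 160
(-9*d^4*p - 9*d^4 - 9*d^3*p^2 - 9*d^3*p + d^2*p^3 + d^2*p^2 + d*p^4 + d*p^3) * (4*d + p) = -36*d^5*p - 36*d^5 - 45*d^4*p^2 - 45*d^4*p - 5*d^3*p^3 - 5*d^3*p^2 + 5*d^2*p^4 + 5*d^2*p^3 + d*p^5 + d*p^4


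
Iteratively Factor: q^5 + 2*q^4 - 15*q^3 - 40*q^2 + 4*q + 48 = (q + 2)*(q^4 - 15*q^2 - 10*q + 24) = (q + 2)*(q + 3)*(q^3 - 3*q^2 - 6*q + 8) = (q - 4)*(q + 2)*(q + 3)*(q^2 + q - 2) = (q - 4)*(q - 1)*(q + 2)*(q + 3)*(q + 2)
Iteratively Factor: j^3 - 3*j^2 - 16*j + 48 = (j - 3)*(j^2 - 16) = (j - 4)*(j - 3)*(j + 4)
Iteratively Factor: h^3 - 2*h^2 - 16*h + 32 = (h - 4)*(h^2 + 2*h - 8) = (h - 4)*(h + 4)*(h - 2)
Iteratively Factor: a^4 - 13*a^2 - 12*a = (a)*(a^3 - 13*a - 12) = a*(a - 4)*(a^2 + 4*a + 3) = a*(a - 4)*(a + 1)*(a + 3)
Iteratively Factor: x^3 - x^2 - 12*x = (x - 4)*(x^2 + 3*x) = x*(x - 4)*(x + 3)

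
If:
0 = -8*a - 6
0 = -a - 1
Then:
No Solution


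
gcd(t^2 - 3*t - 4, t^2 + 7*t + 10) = 1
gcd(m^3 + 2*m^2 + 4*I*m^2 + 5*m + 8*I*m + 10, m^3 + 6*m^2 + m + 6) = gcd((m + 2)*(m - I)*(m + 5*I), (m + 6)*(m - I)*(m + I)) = m - I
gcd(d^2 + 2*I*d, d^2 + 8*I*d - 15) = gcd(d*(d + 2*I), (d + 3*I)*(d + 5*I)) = 1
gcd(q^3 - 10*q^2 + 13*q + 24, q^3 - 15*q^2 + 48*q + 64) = q^2 - 7*q - 8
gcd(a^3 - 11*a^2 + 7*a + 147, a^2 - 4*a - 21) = a^2 - 4*a - 21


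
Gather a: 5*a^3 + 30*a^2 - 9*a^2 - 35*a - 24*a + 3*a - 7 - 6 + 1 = 5*a^3 + 21*a^2 - 56*a - 12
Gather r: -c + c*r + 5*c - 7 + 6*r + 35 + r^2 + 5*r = 4*c + r^2 + r*(c + 11) + 28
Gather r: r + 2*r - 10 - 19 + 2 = 3*r - 27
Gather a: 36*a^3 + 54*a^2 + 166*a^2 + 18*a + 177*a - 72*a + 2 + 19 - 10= 36*a^3 + 220*a^2 + 123*a + 11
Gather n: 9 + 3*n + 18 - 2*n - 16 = n + 11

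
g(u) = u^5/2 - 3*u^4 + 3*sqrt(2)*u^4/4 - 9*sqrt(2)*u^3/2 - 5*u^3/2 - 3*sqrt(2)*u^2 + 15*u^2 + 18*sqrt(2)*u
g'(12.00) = 34889.68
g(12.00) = 70739.45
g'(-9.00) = 19735.50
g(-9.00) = -35144.44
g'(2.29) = -89.13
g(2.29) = -13.59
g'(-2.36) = 6.09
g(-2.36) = 19.59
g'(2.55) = -115.52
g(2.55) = -40.20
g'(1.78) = -39.15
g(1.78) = 18.87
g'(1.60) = -23.59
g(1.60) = 24.49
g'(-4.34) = 952.29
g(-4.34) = -641.17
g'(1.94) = -54.11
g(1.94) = 11.42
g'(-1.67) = -29.06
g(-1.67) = 7.19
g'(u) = 5*u^4/2 - 12*u^3 + 3*sqrt(2)*u^3 - 27*sqrt(2)*u^2/2 - 15*u^2/2 - 6*sqrt(2)*u + 30*u + 18*sqrt(2)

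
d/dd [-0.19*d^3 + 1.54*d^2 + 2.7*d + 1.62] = -0.57*d^2 + 3.08*d + 2.7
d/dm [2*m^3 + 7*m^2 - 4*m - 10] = 6*m^2 + 14*m - 4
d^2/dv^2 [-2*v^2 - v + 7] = -4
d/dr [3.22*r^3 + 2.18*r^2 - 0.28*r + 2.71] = 9.66*r^2 + 4.36*r - 0.28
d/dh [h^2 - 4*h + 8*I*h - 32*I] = 2*h - 4 + 8*I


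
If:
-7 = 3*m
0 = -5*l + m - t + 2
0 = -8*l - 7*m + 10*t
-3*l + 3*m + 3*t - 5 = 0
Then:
No Solution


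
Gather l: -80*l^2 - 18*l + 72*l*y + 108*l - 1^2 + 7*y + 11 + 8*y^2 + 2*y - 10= -80*l^2 + l*(72*y + 90) + 8*y^2 + 9*y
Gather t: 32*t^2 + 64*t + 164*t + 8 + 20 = 32*t^2 + 228*t + 28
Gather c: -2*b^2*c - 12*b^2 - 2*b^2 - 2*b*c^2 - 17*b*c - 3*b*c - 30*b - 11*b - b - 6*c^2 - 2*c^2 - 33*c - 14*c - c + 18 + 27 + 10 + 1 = -14*b^2 - 42*b + c^2*(-2*b - 8) + c*(-2*b^2 - 20*b - 48) + 56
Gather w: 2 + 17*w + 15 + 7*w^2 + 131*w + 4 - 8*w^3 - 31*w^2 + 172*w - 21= -8*w^3 - 24*w^2 + 320*w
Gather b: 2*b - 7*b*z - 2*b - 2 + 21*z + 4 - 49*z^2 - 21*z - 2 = -7*b*z - 49*z^2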